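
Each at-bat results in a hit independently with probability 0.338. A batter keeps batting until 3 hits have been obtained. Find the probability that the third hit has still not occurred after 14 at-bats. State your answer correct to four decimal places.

0.0989

Needing more than 14 at-bats ⇔ fewer than 3 successes in the first 14. With X ~ Binomial(14, 0.338), P(Y > 14) = P(X ≤ 2).
  k=0: C(14,0)·0.338^0·0.662^14 = 0.003105
  k=1: C(14,1)·0.338^1·0.662^13 = 0.022192
  k=2: C(14,2)·0.338^2·0.662^12 = 0.073650
P(X ≤ 2) = 0.098946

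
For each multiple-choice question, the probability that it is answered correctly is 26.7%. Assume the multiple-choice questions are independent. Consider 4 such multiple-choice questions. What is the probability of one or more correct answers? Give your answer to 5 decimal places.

0.71132

P(at least one) = 1 − P(none) = 1 − (1 − 0.267)^4
= 1 − 0.2886795 = 0.7113205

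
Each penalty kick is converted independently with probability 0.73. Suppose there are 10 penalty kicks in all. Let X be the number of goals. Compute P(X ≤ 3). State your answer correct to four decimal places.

X ~ Binomial(10, 0.73); P(X ≤ 3) = Σ C(10,k) p^k (1−p)^(10−k) over k:
  k=0: C(10,0)·0.73^0·0.27^10 = 0.000002
  k=1: C(10,1)·0.73^1·0.27^9 = 0.000056
  k=2: C(10,2)·0.73^2·0.27^8 = 0.000677
  k=3: C(10,3)·0.73^3·0.27^7 = 0.004883
Total = 0.005618

0.0056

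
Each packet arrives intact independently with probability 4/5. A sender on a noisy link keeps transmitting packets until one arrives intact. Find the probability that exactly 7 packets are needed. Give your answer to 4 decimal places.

0.0001

Geometric (trials to first success), p = 0.80.
P(Y = 7) = (1−p)^6 · p = 6.4e-05 · 0.80 = 0.000051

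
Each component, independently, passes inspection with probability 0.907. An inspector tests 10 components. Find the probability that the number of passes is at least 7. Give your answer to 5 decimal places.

0.99008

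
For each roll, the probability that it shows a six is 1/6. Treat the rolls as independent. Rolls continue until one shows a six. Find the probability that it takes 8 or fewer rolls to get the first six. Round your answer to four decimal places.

0.7674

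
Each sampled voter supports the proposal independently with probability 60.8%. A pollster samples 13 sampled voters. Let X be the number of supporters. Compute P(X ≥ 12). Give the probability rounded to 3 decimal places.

X ~ Binomial(13, 0.608); P(X ≥ 12) = Σ C(13,k) p^k (1−p)^(13−k) over k:
  k=12: C(13,12)·0.608^12·0.392^1 = 0.01300
  k=13: C(13,13)·0.608^13·0.392^0 = 0.00155
Total = 0.01456

0.015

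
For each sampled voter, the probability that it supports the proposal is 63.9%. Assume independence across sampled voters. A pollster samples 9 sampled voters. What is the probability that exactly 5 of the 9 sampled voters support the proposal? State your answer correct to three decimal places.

0.228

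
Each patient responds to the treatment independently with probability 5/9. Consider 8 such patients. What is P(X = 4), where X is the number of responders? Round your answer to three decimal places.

X ~ Binomial(n=8, p=0.555556).
P(X=4) = C(8,4) · p^4 · (1−p)^4
= 70 · 0.09526 · 0.039018 = 0.26018

0.260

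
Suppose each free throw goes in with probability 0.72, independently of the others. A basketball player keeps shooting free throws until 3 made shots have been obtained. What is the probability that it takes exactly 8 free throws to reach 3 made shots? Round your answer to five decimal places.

0.01349

Y = trial on which the third success occurs; negative binomial, r=3, p=0.72.
P(Y=8) = C(7,2) · p^3 · (1−p)^5
= 21 · 0.37325 · 0.001721 = 0.0134898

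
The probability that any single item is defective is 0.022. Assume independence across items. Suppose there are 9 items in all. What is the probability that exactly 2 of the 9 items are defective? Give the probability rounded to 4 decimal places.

X ~ Binomial(n=9, p=0.022).
P(X=2) = C(9,2) · p^2 · (1−p)^7
= 36 · 0.000484 · 0.8558 = 0.014911

0.0149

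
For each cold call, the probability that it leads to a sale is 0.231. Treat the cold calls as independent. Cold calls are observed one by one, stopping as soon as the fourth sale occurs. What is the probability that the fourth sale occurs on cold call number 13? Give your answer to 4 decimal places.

Y = trial on which the fourth success occurs; negative binomial, r=4, p=0.231.
P(Y=13) = C(12,3) · p^4 · (1−p)^9
= 220 · 0.0028474 · 0.094045 = 0.058913

0.0589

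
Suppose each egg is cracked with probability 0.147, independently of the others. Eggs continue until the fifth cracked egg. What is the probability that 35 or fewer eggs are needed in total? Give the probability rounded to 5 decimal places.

0.60020

Finishing within 35 eggs ⇔ at least 5 successes in the first 35. With X ~ Binomial(35, 0.147), P(Y ≤ 35) = 1 − P(X ≤ 4).
  k=0: C(35,0)·0.147^0·0.853^35 = 0.0038302
  k=1: C(35,1)·0.147^1·0.853^34 = 0.0231022
  k=2: C(35,2)·0.147^2·0.853^33 = 0.0676815
  k=3: C(35,3)·0.147^3·0.853^32 = 0.1283012
  k=4: C(35,4)·0.147^4·0.853^31 = 0.1768842
1 − 0.3997991 = 0.6002009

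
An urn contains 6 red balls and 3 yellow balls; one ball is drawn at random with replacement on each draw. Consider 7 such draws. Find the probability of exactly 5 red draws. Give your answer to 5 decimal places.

X ~ Binomial(n=7, p=0.666667).
P(X=5) = C(7,5) · p^5 · (1−p)^2
= 21 · 0.13169 · 0.11111 = 0.3072702

0.30727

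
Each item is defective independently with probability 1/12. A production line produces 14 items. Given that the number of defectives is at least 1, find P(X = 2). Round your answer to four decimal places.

X ~ Binomial(14, 0.083333). Want P(X=2 | X≥1) = P(X=2) / P(X≥1).
P(X=2) = C(14,2)·0.083333^2·0.916667^12 = 0.222442
P(X≥1) = 1 − 0.295774 = 0.704226
Ratio = 0.222442 / 0.704226 = 0.315867

0.3159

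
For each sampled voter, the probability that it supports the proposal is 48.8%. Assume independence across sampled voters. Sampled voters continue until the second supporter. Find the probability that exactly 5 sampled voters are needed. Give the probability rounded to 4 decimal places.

0.1279

Y = trial on which the second success occurs; negative binomial, r=2, p=0.488.
P(Y=5) = C(4,1) · p^2 · (1−p)^3
= 4 · 0.23814 · 0.13422 = 0.127853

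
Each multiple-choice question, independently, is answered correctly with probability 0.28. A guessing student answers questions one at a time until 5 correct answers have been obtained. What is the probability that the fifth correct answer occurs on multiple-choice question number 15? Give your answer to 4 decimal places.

0.0645

Y = trial on which the fifth success occurs; negative binomial, r=5, p=0.28.
P(Y=15) = C(14,4) · p^5 · (1−p)^10
= 1001 · 0.001721 · 0.037439 = 0.064498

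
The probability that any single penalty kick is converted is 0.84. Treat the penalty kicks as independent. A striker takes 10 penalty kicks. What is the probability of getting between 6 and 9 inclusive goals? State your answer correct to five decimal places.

X ~ Binomial(10, 0.84); P(6 ≤ X ≤ 9) = Σ C(10,k) p^k (1−p)^(10−k) over k:
  k=6: C(10,6)·0.84^6·0.16^4 = 0.0483476
  k=7: C(10,7)·0.84^7·0.16^3 = 0.1450428
  k=8: C(10,8)·0.84^8·0.16^2 = 0.2855530
  k=9: C(10,9)·0.84^9·0.16^1 = 0.3331452
Total = 0.8120886

0.81209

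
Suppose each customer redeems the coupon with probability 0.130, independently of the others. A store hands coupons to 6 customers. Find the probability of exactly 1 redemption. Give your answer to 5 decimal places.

0.38877

X ~ Binomial(n=6, p=0.13).
P(X=1) = C(6,1) · p^1 · (1−p)^5
= 6 · 0.13 · 0.49842 = 0.3887683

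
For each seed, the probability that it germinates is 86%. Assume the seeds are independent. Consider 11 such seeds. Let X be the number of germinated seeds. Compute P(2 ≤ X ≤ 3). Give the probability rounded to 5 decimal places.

X ~ Binomial(11, 0.86); P(2 ≤ X ≤ 3) = Σ C(11,k) p^k (1−p)^(11−k) over k:
  k=2: C(11,2)·0.86^2·0.14^9 = 0.0000008
  k=3: C(11,3)·0.86^3·0.14^8 = 0.0000155
Total = 0.0000163

0.00002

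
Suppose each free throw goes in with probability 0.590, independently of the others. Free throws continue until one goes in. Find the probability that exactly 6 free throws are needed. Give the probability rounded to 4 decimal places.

0.0068

Geometric (trials to first success), p = 0.59.
P(Y = 6) = (1−p)^5 · p = 0.011586 · 0.59 = 0.006836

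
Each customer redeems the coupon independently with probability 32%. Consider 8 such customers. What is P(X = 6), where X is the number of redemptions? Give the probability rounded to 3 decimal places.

0.014

X ~ Binomial(n=8, p=0.32).
P(X=6) = C(8,6) · p^6 · (1−p)^2
= 28 · 0.0010737 · 0.4624 = 0.01390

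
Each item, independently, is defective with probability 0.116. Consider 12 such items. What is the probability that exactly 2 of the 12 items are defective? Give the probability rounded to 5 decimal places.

0.25881

X ~ Binomial(n=12, p=0.116).
P(X=2) = C(12,2) · p^2 · (1−p)^10
= 66 · 0.013456 · 0.29142 = 0.2588109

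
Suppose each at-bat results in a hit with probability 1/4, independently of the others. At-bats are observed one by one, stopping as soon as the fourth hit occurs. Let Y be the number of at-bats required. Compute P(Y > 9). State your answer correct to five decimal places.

Needing more than 9 at-bats ⇔ fewer than 4 successes in the first 9. With X ~ Binomial(9, 0.25), P(Y > 9) = P(X ≤ 3).
  k=0: C(9,0)·0.25^0·0.75^9 = 0.0750847
  k=1: C(9,1)·0.25^1·0.75^8 = 0.2252541
  k=2: C(9,2)·0.25^2·0.75^7 = 0.3003387
  k=3: C(9,3)·0.25^3·0.75^6 = 0.2335968
P(X ≤ 3) = 0.8342743

0.83427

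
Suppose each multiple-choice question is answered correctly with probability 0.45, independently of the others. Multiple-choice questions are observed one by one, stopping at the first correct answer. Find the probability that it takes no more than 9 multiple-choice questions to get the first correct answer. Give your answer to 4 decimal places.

0.9954

Y = number of multiple-choice questions to the first success; geometric, p = 0.45.
P(Y ≤ 9) = 1 − (1−p)^9 = 1 − 0.004605 = 0.995395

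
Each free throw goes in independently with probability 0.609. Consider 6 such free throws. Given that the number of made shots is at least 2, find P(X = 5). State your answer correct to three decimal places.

0.204

X ~ Binomial(6, 0.609). Want P(X=5 | X≥2) = P(X=5) / P(X≥2).
P(X=5) = C(6,5)·0.609^5·0.391^1 = 0.19652
P(X≥2) = 1 − 0.00357 − 0.03339 = 0.96303
Ratio = 0.19652 / 0.96303 = 0.20407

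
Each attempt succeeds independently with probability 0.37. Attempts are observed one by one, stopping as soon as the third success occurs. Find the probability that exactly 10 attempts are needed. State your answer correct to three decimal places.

0.072

Y = trial on which the third success occurs; negative binomial, r=3, p=0.37.
P(Y=10) = C(9,2) · p^3 · (1−p)^7
= 36 · 0.050653 · 0.03939 = 0.07183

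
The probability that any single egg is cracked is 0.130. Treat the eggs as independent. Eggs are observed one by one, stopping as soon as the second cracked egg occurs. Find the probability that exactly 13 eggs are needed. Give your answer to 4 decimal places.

0.0438

Y = trial on which the second success occurs; negative binomial, r=2, p=0.13.
P(Y=13) = C(12,1) · p^2 · (1−p)^11
= 12 · 0.0169 · 0.21613 = 0.043831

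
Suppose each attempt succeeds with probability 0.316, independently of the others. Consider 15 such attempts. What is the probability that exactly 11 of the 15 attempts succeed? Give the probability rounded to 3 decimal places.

X ~ Binomial(n=15, p=0.316).
P(X=11) = C(15,11) · p^11 · (1−p)^4
= 1365 · 3.1373e-06 · 0.21889 = 0.00094

0.001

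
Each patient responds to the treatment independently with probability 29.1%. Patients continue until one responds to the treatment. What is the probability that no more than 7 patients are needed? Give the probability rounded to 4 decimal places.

0.9099

Y = number of patients to the first success; geometric, p = 0.291.
P(Y ≤ 7) = 1 − (1−p)^7 = 1 − 0.090058 = 0.909942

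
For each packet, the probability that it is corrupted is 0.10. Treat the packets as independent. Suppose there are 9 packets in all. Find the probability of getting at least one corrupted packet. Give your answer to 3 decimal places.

P(at least one) = 1 − P(none) = 1 − (1 − 0.10)^9
= 1 − 0.38742 = 0.61258

0.613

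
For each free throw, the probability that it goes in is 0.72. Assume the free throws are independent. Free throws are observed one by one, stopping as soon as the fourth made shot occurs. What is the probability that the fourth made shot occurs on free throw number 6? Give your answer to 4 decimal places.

Y = trial on which the fourth success occurs; negative binomial, r=4, p=0.72.
P(Y=6) = C(5,3) · p^4 · (1−p)^2
= 10 · 0.26874 · 0.0784 = 0.210691

0.2107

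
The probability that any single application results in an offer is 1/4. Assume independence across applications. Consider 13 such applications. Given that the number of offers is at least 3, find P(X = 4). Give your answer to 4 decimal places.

X ~ Binomial(13, 0.25). Want P(X=4 | X≥3) = P(X=4) / P(X≥3).
P(X=4) = C(13,4)·0.25^4·0.75^9 = 0.209709
P(X≥3) = 1 − 0.023757 − 0.102948 − 0.205896 = 0.667398
Ratio = 0.209709 / 0.667398 = 0.314219

0.3142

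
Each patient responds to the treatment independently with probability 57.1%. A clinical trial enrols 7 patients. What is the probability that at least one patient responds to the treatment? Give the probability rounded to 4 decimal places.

0.9973

P(at least one) = 1 − P(none) = 1 − (1 − 0.571)^7
= 1 − 0.002674 = 0.997326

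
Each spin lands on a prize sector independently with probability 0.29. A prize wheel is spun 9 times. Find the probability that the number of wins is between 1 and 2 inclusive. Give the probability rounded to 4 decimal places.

X ~ Binomial(9, 0.29); P(1 ≤ X ≤ 2) = Σ C(9,k) p^k (1−p)^(9−k) over k:
  k=1: C(9,1)·0.29^1·0.71^8 = 0.168542
  k=2: C(9,2)·0.29^2·0.71^7 = 0.275364
Total = 0.443906

0.4439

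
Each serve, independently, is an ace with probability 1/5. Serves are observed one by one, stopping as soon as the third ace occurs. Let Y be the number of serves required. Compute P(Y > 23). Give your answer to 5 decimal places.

0.13319

Needing more than 23 serves ⇔ fewer than 3 successes in the first 23. With X ~ Binomial(23, 0.20), P(Y > 23) = P(X ≤ 2).
  k=0: C(23,0)·0.20^0·0.80^23 = 0.0059030
  k=1: C(23,1)·0.20^1·0.80^22 = 0.0339420
  k=2: C(23,2)·0.20^2·0.80^21 = 0.0933405
P(X ≤ 2) = 0.1331855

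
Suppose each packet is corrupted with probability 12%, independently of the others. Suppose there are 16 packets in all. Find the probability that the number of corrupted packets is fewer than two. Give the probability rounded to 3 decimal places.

0.412

X ~ Binomial(16, 0.12); P(X ≤ 1) = Σ C(16,k) p^k (1−p)^(16−k) over k:
  k=0: C(16,0)·0.12^0·0.88^16 = 0.12934
  k=1: C(16,1)·0.12^1·0.88^15 = 0.28219
Total = 0.41153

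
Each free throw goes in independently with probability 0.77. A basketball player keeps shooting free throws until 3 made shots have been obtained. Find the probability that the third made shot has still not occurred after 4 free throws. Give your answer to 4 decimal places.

Needing more than 4 free throws ⇔ fewer than 3 successes in the first 4. With X ~ Binomial(4, 0.77), P(Y > 4) = P(X ≤ 2).
  k=0: C(4,0)·0.77^0·0.23^4 = 0.002798
  k=1: C(4,1)·0.77^1·0.23^3 = 0.037474
  k=2: C(4,2)·0.77^2·0.23^2 = 0.188186
P(X ≤ 2) = 0.228459

0.2285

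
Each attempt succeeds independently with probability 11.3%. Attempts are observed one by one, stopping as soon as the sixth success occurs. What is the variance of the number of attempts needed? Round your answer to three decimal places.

Y = total attempts until the sixth success; negative binomial with r=6, p=0.113.
Var(Y) = r(1−p)/p² = 6·0.887 / 0.113² = 416.79066

416.791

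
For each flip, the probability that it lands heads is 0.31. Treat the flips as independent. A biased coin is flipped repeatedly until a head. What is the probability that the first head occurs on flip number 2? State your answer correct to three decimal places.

Geometric (trials to first success), p = 0.31.
P(Y = 2) = (1−p)^1 · p = 0.69 · 0.31 = 0.21390

0.214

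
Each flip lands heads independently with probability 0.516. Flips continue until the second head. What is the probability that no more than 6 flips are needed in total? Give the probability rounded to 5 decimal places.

0.90492

Finishing within 6 flips ⇔ at least 2 successes in the first 6. With X ~ Binomial(6, 0.516), P(Y ≤ 6) = 1 − P(X ≤ 1).
  k=0: C(6,0)·0.516^0·0.484^6 = 0.0128550
  k=1: C(6,1)·0.516^1·0.484^5 = 0.0822295
1 − 0.0950845 = 0.9049155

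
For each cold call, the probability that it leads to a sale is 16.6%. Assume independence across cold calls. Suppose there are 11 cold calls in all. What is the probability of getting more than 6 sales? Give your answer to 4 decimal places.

X ~ Binomial(11, 0.166); P(X ≥ 7) = Σ C(11,k) p^k (1−p)^(11−k) over k:
  k=7: C(11,7)·0.166^7·0.834^4 = 0.000555
  k=8: C(11,8)·0.166^8·0.834^3 = 0.000055
  k=9: C(11,9)·0.166^9·0.834^2 = 0.000004
  k=10: C(11,10)·0.166^10·0.834^1 = 0.000000
  k=11: C(11,11)·0.166^11·0.834^0 = 0.000000
Total = 0.000614

0.0006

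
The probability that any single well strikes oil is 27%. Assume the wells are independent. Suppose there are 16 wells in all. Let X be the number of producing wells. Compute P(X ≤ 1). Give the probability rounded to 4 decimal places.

0.0450

X ~ Binomial(16, 0.27); P(X ≤ 1) = Σ C(16,k) p^k (1−p)^(16−k) over k:
  k=0: C(16,0)·0.27^0·0.73^16 = 0.006504
  k=1: C(16,1)·0.27^1·0.73^15 = 0.038488
Total = 0.044992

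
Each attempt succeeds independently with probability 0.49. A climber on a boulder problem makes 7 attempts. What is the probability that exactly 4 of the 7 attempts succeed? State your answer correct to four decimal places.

X ~ Binomial(n=7, p=0.49).
P(X=4) = C(7,4) · p^4 · (1−p)^3
= 35 · 0.057648 · 0.13265 = 0.267647

0.2676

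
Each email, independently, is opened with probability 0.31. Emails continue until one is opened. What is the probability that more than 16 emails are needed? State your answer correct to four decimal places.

0.0026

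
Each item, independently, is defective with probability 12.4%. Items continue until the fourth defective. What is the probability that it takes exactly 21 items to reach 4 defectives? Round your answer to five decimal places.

Y = trial on which the fourth success occurs; negative binomial, r=4, p=0.124.
P(Y=21) = C(20,3) · p^4 · (1−p)^17
= 1140 · 0.00023642 · 0.10533 = 0.0283897

0.02839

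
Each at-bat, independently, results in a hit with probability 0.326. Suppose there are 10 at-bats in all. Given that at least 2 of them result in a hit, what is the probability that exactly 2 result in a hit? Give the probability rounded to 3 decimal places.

X ~ Binomial(10, 0.326). Want P(X=2 | X≥2) = P(X=2) / P(X≥2).
P(X=2) = C(10,2)·0.326^2·0.674^8 = 0.20367
P(X≥2) = 1 − 0.01935 − 0.09357 = 0.88708
Ratio = 0.20367 / 0.88708 = 0.22960

0.230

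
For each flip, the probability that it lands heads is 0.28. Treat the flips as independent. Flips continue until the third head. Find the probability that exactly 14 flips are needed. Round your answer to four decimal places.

0.0462

Y = trial on which the third success occurs; negative binomial, r=3, p=0.28.
P(Y=14) = C(13,2) · p^3 · (1−p)^11
= 78 · 0.021952 · 0.026956 = 0.046156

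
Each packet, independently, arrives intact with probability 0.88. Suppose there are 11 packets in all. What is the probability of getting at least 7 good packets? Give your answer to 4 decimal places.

0.9939

X ~ Binomial(11, 0.88); P(X ≥ 7) = Σ C(11,k) p^k (1−p)^(11−k) over k:
  k=7: C(11,7)·0.88^7·0.12^4 = 0.027965
  k=8: C(11,8)·0.88^8·0.12^3 = 0.102539
  k=9: C(11,9)·0.88^9·0.12^2 = 0.250651
  k=10: C(11,10)·0.88^10·0.12^1 = 0.367621
  k=11: C(11,11)·0.88^11·0.12^0 = 0.245081
Total = 0.993857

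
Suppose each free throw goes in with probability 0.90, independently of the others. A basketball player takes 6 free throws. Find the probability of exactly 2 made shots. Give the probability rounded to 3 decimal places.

X ~ Binomial(n=6, p=0.90).
P(X=2) = C(6,2) · p^2 · (1−p)^4
= 15 · 0.81 · 0.0001 = 0.00121

0.001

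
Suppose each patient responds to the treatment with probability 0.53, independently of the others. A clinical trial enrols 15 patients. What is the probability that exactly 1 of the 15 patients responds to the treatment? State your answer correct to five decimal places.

0.00020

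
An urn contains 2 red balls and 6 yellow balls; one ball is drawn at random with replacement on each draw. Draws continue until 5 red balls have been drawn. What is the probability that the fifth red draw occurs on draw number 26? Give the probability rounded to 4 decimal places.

0.0294

Y = trial on which the fifth success occurs; negative binomial, r=5, p=0.25.
P(Y=26) = C(25,4) · p^5 · (1−p)^21
= 12650 · 0.00097656 · 0.0023784 = 0.029382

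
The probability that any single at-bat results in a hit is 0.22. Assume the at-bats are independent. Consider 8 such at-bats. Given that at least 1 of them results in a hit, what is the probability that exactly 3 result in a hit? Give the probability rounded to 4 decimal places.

X ~ Binomial(8, 0.22). Want P(X=3 | X≥1) = P(X=3) / P(X≥1).
P(X=3) = C(8,3)·0.22^3·0.78^5 = 0.172159
P(X≥1) = 1 − 0.137011 = 0.862989
Ratio = 0.172159 / 0.862989 = 0.199491

0.1995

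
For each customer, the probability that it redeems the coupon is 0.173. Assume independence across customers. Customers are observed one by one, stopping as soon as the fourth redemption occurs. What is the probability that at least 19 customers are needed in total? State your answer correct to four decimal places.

Needing more than 18 customers ⇔ fewer than 4 successes in the first 18. With X ~ Binomial(18, 0.173), P(Y > 18) = P(X ≤ 3).
  k=0: C(18,0)·0.173^0·0.827^18 = 0.032742
  k=1: C(18,1)·0.173^1·0.827^17 = 0.123286
  k=2: C(18,2)·0.173^2·0.827^16 = 0.219216
  k=3: C(18,3)·0.173^3·0.827^15 = 0.244574
P(X ≤ 3) = 0.619817

0.6198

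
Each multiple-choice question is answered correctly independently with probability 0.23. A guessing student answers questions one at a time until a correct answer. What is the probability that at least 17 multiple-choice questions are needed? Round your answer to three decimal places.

0.015

Y = number of multiple-choice questions to the first success; geometric, p = 0.23.
P(Y > 16) = P(first 16 all fail) = (1−p)^16 = 0.01527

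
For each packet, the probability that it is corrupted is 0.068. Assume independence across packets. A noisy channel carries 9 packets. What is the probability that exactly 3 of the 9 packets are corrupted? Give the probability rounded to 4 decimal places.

X ~ Binomial(n=9, p=0.068).
P(X=3) = C(9,3) · p^3 · (1−p)^6
= 84 · 0.00031443 · 0.65538 = 0.017310

0.0173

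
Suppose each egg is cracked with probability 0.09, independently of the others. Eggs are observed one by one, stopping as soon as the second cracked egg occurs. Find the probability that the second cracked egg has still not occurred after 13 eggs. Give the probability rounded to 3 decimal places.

Needing more than 13 eggs ⇔ fewer than 2 successes in the first 13. With X ~ Binomial(13, 0.09), P(Y > 13) = P(X ≤ 1).
  k=0: C(13,0)·0.09^0·0.91^13 = 0.29345
  k=1: C(13,1)·0.09^1·0.91^12 = 0.37730
P(X ≤ 1) = 0.67075

0.671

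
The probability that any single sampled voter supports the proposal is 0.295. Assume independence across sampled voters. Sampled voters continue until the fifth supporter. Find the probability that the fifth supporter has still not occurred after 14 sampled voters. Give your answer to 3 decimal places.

0.601

Needing more than 14 sampled voters ⇔ fewer than 5 successes in the first 14. With X ~ Binomial(14, 0.295), P(Y > 14) = P(X ≤ 4).
  k=0: C(14,0)·0.295^0·0.705^14 = 0.00749
  k=1: C(14,1)·0.295^1·0.705^13 = 0.04389
  k=2: C(14,2)·0.295^2·0.705^12 = 0.11939
  k=3: C(14,3)·0.295^3·0.705^11 = 0.19982
  k=4: C(14,4)·0.295^4·0.705^10 = 0.22994
P(X ≤ 4) = 0.60054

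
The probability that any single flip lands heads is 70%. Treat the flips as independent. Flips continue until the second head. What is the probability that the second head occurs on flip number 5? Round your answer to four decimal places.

Y = trial on which the second success occurs; negative binomial, r=2, p=0.70.
P(Y=5) = C(4,1) · p^2 · (1−p)^3
= 4 · 0.49 · 0.027 = 0.052920

0.0529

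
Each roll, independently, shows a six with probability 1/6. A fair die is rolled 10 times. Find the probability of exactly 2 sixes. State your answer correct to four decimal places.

X ~ Binomial(n=10, p=0.166667).
P(X=2) = C(10,2) · p^2 · (1−p)^8
= 45 · 0.027778 · 0.23257 = 0.290710

0.2907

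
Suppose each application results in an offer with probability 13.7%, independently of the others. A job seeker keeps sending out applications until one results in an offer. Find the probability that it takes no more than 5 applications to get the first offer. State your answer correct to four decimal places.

0.5213

Y = number of applications to the first success; geometric, p = 0.137.
P(Y ≤ 5) = 1 − (1−p)^5 = 1 − 0.478690 = 0.521310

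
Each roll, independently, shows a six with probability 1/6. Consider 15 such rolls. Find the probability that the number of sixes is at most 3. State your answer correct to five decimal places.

X ~ Binomial(15, 0.166667); P(X ≤ 3) = Σ C(15,k) p^k (1−p)^(15−k) over k:
  k=0: C(15,0)·0.166667^0·0.833333^15 = 0.0649055
  k=1: C(15,1)·0.166667^1·0.833333^14 = 0.1947164
  k=2: C(15,2)·0.166667^2·0.833333^13 = 0.2726030
  k=3: C(15,3)·0.166667^3·0.833333^12 = 0.2362559
Total = 0.7684808

0.76848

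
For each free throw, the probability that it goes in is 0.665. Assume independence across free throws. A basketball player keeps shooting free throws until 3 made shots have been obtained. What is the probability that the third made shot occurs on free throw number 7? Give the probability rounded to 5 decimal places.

Y = trial on which the third success occurs; negative binomial, r=3, p=0.665.
P(Y=7) = C(6,2) · p^3 · (1−p)^4
= 15 · 0.29408 · 0.012594 = 0.0555566

0.05556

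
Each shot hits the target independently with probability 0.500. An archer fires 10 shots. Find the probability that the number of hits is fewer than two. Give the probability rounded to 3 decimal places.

X ~ Binomial(10, 0.50); P(X ≤ 1) = Σ C(10,k) p^k (1−p)^(10−k) over k:
  k=0: C(10,0)·0.50^0·0.50^10 = 0.00098
  k=1: C(10,1)·0.50^1·0.50^9 = 0.00977
Total = 0.01074

0.011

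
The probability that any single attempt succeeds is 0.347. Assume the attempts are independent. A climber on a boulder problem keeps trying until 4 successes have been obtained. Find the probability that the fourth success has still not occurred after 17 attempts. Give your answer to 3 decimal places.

Needing more than 17 attempts ⇔ fewer than 4 successes in the first 17. With X ~ Binomial(17, 0.347), P(Y > 17) = P(X ≤ 3).
  k=0: C(17,0)·0.347^0·0.653^17 = 0.00071
  k=1: C(17,1)·0.347^1·0.653^16 = 0.00645
  k=2: C(17,2)·0.347^2·0.653^15 = 0.02741
  k=3: C(17,3)·0.347^3·0.653^14 = 0.07283
P(X ≤ 3) = 0.10740

0.107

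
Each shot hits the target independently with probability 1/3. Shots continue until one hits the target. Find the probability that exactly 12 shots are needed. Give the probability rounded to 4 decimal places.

0.0039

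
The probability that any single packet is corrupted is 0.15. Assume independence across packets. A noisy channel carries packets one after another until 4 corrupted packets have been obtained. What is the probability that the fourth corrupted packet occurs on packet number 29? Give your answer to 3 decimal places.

0.029

Y = trial on which the fourth success occurs; negative binomial, r=4, p=0.15.
P(Y=29) = C(28,3) · p^4 · (1−p)^25
= 3276 · 0.00050625 · 0.017198 = 0.02852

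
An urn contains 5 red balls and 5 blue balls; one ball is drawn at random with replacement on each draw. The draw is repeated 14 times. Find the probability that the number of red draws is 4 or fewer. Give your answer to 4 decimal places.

0.0898

X ~ Binomial(14, 0.50); P(X ≤ 4) = Σ C(14,k) p^k (1−p)^(14−k) over k:
  k=0: C(14,0)·0.50^0·0.50^14 = 0.000061
  k=1: C(14,1)·0.50^1·0.50^13 = 0.000854
  k=2: C(14,2)·0.50^2·0.50^12 = 0.005554
  k=3: C(14,3)·0.50^3·0.50^11 = 0.022217
  k=4: C(14,4)·0.50^4·0.50^10 = 0.061096
Total = 0.089783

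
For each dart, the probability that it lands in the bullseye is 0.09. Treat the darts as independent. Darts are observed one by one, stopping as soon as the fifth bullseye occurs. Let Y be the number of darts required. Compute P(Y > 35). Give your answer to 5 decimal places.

Needing more than 35 darts ⇔ fewer than 5 successes in the first 35. With X ~ Binomial(35, 0.09), P(Y > 35) = P(X ≤ 4).
  k=0: C(35,0)·0.09^0·0.91^35 = 0.0368510
  k=1: C(35,1)·0.09^1·0.91^34 = 0.1275610
  k=2: C(35,2)·0.09^2·0.91^33 = 0.2144707
  k=3: C(35,3)·0.09^3·0.91^32 = 0.2333252
  k=4: C(35,4)·0.09^4·0.91^31 = 0.1846090
P(X ≤ 4) = 0.7968169

0.79682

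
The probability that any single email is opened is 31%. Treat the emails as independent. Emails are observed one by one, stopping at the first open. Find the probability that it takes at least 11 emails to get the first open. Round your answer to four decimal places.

0.0245

Y = number of emails to the first success; geometric, p = 0.31.
P(Y > 10) = P(first 10 all fail) = (1−p)^10 = 0.024462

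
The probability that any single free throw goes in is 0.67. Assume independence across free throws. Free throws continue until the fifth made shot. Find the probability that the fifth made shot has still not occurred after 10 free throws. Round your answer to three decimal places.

0.073

Needing more than 10 free throws ⇔ fewer than 5 successes in the first 10. With X ~ Binomial(10, 0.67), P(Y > 10) = P(X ≤ 4).
  k=0: C(10,0)·0.67^0·0.33^10 = 0.00002
  k=1: C(10,1)·0.67^1·0.33^9 = 0.00031
  k=2: C(10,2)·0.67^2·0.33^8 = 0.00284
  k=3: C(10,3)·0.67^3·0.33^7 = 0.01538
  k=4: C(10,4)·0.67^4·0.33^6 = 0.05465
P(X ≤ 4) = 0.07320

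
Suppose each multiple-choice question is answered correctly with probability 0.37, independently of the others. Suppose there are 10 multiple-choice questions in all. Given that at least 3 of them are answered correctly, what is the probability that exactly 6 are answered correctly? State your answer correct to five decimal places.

X ~ Binomial(10, 0.37). Want P(X=6 | X≥3) = P(X=6) / P(X≥3).
P(X=6) = C(10,6)·0.37^6·0.63^4 = 0.0848774
P(X≥3) = 1 − 0.0098493 − 0.0578451 − 0.1528764 = 0.7794292
Ratio = 0.0848774 / 0.7794292 = 0.1088968

0.10890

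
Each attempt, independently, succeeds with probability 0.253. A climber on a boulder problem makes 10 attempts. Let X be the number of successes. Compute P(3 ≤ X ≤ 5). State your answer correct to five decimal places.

X ~ Binomial(10, 0.253); P(3 ≤ X ≤ 5) = Σ C(10,k) p^k (1−p)^(10−k) over k:
  k=3: C(10,3)·0.253^3·0.747^7 = 0.2522244
  k=4: C(10,4)·0.253^4·0.747^6 = 0.1494944
  k=5: C(10,5)·0.253^5·0.747^5 = 0.0607584
Total = 0.4624772

0.46248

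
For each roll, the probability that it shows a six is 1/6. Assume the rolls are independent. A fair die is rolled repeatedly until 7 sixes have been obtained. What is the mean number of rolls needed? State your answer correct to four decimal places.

42.0000

Y = total rolls until the seventh success; negative binomial with r=7, p=0.166667.
E[Y] = r / p = 7 / 0.166667 = 42.000000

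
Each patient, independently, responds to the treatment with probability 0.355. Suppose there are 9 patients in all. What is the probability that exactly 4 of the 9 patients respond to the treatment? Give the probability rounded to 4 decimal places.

0.2234

X ~ Binomial(n=9, p=0.355).
P(X=4) = C(9,4) · p^4 · (1−p)^5
= 126 · 0.015882 · 0.11163 = 0.223400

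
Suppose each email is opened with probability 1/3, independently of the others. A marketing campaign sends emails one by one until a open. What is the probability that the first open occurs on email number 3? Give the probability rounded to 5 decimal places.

0.14815

Geometric (trials to first success), p = 0.333333.
P(Y = 3) = (1−p)^2 · p = 0.44444 · 0.333333 = 0.1481481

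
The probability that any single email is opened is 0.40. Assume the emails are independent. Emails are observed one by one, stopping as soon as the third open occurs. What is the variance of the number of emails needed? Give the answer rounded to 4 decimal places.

11.2500

Y = total emails until the third success; negative binomial with r=3, p=0.40.
Var(Y) = r(1−p)/p² = 3·0.60 / 0.40² = 11.250000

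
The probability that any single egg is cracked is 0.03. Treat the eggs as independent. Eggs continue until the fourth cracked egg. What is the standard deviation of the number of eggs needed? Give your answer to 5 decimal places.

65.65905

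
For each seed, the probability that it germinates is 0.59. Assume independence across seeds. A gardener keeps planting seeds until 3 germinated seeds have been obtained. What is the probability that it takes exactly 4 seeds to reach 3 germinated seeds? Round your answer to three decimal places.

0.253

Y = trial on which the third success occurs; negative binomial, r=3, p=0.59.
P(Y=4) = C(3,2) · p^3 · (1−p)^1
= 3 · 0.20538 · 0.41 = 0.25262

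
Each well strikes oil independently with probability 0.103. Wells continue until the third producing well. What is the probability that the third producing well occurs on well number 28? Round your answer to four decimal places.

Y = trial on which the third success occurs; negative binomial, r=3, p=0.103.
P(Y=28) = C(27,2) · p^3 · (1−p)^25
= 351 · 0.0010927 · 0.066041 = 0.025330

0.0253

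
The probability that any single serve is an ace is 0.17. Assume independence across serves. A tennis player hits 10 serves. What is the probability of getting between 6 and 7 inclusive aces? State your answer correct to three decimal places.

X ~ Binomial(10, 0.17); P(6 ≤ X ≤ 7) = Σ C(10,k) p^k (1−p)^(10−k) over k:
  k=6: C(10,6)·0.17^6·0.83^4 = 0.00241
  k=7: C(10,7)·0.17^7·0.83^3 = 0.00028
Total = 0.00269

0.003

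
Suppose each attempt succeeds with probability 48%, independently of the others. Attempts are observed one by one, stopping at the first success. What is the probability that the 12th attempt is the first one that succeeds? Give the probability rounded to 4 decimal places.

Geometric (trials to first success), p = 0.48.
P(Y = 12) = (1−p)^11 · p = 0.00075169 · 0.48 = 0.000361

0.0004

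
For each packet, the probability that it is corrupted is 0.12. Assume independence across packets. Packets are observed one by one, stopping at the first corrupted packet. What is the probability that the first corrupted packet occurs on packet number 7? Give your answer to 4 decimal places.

0.0557

Geometric (trials to first success), p = 0.12.
P(Y = 7) = (1−p)^6 · p = 0.4644 · 0.12 = 0.055728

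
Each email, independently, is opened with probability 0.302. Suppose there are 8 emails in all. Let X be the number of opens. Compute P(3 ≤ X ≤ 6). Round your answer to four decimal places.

X ~ Binomial(8, 0.302); P(3 ≤ X ≤ 6) = Σ C(8,k) p^k (1−p)^(8−k) over k:
  k=3: C(8,3)·0.302^3·0.698^5 = 0.255556
  k=4: C(8,4)·0.302^4·0.698^4 = 0.138213
  k=5: C(8,5)·0.302^5·0.698^3 = 0.047840
  k=6: C(8,6)·0.302^6·0.698^2 = 0.010349
Total = 0.451958

0.4520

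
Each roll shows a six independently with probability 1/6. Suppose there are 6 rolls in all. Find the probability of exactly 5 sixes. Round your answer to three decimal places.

0.001

X ~ Binomial(n=6, p=0.166667).
P(X=5) = C(6,5) · p^5 · (1−p)^1
= 6 · 0.0001286 · 0.83333 = 0.00064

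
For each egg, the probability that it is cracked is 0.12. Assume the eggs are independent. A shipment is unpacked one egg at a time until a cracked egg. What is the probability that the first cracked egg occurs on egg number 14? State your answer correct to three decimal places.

0.023

Geometric (trials to first success), p = 0.12.
P(Y = 14) = (1−p)^13 · p = 0.18979 · 0.12 = 0.02277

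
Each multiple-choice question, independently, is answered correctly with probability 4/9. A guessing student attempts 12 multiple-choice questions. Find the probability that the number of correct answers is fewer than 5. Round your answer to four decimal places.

0.3183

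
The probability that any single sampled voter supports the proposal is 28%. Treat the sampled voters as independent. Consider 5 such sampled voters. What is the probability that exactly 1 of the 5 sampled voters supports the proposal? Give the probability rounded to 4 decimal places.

0.3762

X ~ Binomial(n=5, p=0.28).
P(X=1) = C(5,1) · p^1 · (1−p)^4
= 5 · 0.28 · 0.26874 = 0.376234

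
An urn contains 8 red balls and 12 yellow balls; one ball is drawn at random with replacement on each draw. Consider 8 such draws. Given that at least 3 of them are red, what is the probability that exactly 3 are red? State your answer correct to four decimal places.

X ~ Binomial(8, 0.40). Want P(X=3 | X≥3) = P(X=3) / P(X≥3).
P(X=3) = C(8,3)·0.40^3·0.60^5 = 0.278692
P(X≥3) = 1 − 0.016796 − 0.089580 − 0.209019 = 0.684605
Ratio = 0.278692 / 0.684605 = 0.407084

0.4071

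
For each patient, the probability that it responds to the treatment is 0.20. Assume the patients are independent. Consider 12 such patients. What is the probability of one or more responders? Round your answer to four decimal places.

P(at least one) = 1 − P(none) = 1 − (1 − 0.20)^12
= 1 − 0.068719 = 0.931281

0.9313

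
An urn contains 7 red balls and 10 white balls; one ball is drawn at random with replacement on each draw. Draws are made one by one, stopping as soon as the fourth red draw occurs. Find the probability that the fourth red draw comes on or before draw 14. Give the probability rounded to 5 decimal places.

0.89295

Finishing within 14 draws ⇔ at least 4 successes in the first 14. With X ~ Binomial(14, 0.411765), P(Y ≤ 14) = 1 − P(X ≤ 3).
  k=0: C(14,0)·0.411765^0·0.588235^14 = 0.0005939
  k=1: C(14,1)·0.411765^1·0.588235^13 = 0.0058202
  k=2: C(14,2)·0.411765^2·0.588235^12 = 0.0264821
  k=3: C(14,3)·0.411765^3·0.588235^11 = 0.0741499
1 − 0.1070462 = 0.8929538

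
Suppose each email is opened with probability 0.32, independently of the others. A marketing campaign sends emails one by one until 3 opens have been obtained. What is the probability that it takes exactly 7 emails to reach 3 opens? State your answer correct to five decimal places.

Y = trial on which the third success occurs; negative binomial, r=3, p=0.32.
P(Y=7) = C(6,2) · p^3 · (1−p)^4
= 15 · 0.032768 · 0.21381 = 0.1050937

0.10509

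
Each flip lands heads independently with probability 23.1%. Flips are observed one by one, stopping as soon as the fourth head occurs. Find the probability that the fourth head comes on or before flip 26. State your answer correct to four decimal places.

0.8825

Finishing within 26 flips ⇔ at least 4 successes in the first 26. With X ~ Binomial(26, 0.231), P(Y ≤ 26) = 1 − P(X ≤ 3).
  k=0: C(26,0)·0.231^0·0.769^26 = 0.001082
  k=1: C(26,1)·0.231^1·0.769^25 = 0.008448
  k=2: C(26,2)·0.231^2·0.769^24 = 0.031720
  k=3: C(26,3)·0.231^3·0.769^23 = 0.076228
1 − 0.117478 = 0.882522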